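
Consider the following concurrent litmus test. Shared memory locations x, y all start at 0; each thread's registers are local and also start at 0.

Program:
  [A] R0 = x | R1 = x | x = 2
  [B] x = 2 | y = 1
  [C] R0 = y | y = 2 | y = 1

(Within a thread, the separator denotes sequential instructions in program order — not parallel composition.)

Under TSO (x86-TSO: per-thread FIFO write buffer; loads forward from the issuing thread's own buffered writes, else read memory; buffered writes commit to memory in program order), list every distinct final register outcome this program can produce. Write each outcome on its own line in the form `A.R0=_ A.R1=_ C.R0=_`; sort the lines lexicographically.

A.R0=0 A.R1=0 C.R0=0
A.R0=0 A.R1=0 C.R0=1
A.R0=0 A.R1=2 C.R0=0
A.R0=0 A.R1=2 C.R0=1
A.R0=2 A.R1=2 C.R0=0
A.R0=2 A.R1=2 C.R0=1

outcome vector order: (A.R0,A.R1,C.R0)
|TSO outcomes| = 6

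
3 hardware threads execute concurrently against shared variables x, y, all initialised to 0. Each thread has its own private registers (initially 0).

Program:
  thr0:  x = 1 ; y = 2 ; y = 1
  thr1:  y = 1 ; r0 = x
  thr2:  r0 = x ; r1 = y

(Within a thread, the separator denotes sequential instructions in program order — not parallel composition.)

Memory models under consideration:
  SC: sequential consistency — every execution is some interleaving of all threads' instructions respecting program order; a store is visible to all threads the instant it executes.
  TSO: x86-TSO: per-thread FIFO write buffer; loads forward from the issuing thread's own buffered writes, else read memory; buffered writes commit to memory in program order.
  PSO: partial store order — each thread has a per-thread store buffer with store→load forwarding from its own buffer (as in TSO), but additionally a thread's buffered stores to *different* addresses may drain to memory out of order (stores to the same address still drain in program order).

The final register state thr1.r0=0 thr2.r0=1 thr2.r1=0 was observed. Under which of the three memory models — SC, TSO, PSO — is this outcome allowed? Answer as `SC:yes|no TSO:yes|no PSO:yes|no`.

SC:no TSO:yes PSO:yes

outcome vector order: (thr1.r0,thr2.r0,thr2.r1)
SC: 11 outcomes — {0/0/0, 0/0/1, 0/0/2, 0/1/1, 0/1/2, 1/0/0, 1/0/1, 1/0/2, 1/1/0, 1/1/1, 1/1/2}
TSO: 12 outcomes — {0/0/0, 0/0/1, 0/0/2, 0/1/0, 0/1/1, 0/1/2, 1/0/0, 1/0/1, 1/0/2, 1/1/0, 1/1/1, 1/1/2}
PSO: 12 outcomes — {0/0/0, 0/0/1, 0/0/2, 0/1/0, 0/1/1, 0/1/2, 1/0/0, 1/0/1, 1/0/2, 1/1/0, 1/1/1, 1/1/2}
target 0/1/0 ∈ {TSO,PSO}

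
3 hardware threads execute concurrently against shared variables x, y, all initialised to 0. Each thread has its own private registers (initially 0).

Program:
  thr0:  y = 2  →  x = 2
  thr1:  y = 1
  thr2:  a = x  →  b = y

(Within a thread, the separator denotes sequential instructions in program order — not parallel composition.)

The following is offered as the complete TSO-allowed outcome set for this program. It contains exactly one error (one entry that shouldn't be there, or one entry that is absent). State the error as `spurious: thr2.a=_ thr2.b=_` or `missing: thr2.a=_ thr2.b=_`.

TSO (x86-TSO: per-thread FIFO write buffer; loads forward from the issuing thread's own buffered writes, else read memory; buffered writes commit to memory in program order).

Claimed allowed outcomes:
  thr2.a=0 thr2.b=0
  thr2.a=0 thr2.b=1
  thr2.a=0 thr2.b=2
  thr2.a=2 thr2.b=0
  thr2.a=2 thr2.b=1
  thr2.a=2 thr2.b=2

outcome vector order: (thr2.a,thr2.b)
under TSO → (0,0) (0,1) (0,2) (2,1) (2,2)
claimed∖TSO = {(2,0)}

spurious: thr2.a=2 thr2.b=0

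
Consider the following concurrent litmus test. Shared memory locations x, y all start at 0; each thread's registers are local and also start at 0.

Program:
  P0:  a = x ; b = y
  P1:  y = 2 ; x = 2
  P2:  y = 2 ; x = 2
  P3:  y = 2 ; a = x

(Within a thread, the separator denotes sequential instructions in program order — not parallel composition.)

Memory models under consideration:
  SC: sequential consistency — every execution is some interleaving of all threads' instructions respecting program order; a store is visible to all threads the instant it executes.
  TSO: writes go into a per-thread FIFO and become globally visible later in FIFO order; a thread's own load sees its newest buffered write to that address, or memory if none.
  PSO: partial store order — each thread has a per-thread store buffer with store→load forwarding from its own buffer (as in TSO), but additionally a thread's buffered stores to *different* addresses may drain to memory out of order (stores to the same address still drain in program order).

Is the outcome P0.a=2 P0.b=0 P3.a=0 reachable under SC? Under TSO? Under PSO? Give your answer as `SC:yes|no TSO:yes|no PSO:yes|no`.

SC:no TSO:no PSO:yes

outcome vector order: (P0.a,P0.b,P3.a)
SC: 6 outcomes — {0/0/0; 0/0/2; 0/2/0; 0/2/2; 2/2/0; 2/2/2}
TSO: 6 outcomes — {0/0/0; 0/0/2; 0/2/0; 0/2/2; 2/2/0; 2/2/2}
PSO: 8 outcomes — {0/0/0; 0/0/2; 0/2/0; 0/2/2; 2/0/0; 2/0/2; 2/2/0; 2/2/2}
target 2/0/0 ∈ {PSO}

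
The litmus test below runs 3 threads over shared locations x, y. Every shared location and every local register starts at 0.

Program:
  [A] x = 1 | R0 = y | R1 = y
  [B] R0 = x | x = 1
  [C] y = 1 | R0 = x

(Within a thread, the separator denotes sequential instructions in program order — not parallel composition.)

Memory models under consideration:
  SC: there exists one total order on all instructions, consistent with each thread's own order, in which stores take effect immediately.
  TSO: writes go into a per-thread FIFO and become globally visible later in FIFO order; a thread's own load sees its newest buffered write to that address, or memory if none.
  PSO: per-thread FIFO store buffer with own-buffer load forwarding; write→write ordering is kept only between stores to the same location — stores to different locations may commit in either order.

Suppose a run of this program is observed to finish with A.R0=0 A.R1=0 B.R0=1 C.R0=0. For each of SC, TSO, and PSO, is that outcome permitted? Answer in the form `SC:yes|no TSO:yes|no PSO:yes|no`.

SC:no TSO:yes PSO:yes

outcome vector order: (A.R0,A.R1,B.R0,C.R0)
under SC → (0,0,0,1), (0,0,1,1), (0,1,0,1), (0,1,1,1), (1,1,0,0), (1,1,0,1), (1,1,1,0), (1,1,1,1)
under TSO → (0,0,0,0), (0,0,0,1), (0,0,1,0), (0,0,1,1), (0,1,0,0), (0,1,0,1), (0,1,1,0), (0,1,1,1), (1,1,0,0), (1,1,0,1), (1,1,1,0), (1,1,1,1)
under PSO → (0,0,0,0), (0,0,0,1), (0,0,1,0), (0,0,1,1), (0,1,0,0), (0,1,0,1), (0,1,1,0), (0,1,1,1), (1,1,0,0), (1,1,0,1), (1,1,1,0), (1,1,1,1)
target (0,0,1,0) ∈ {TSO,PSO}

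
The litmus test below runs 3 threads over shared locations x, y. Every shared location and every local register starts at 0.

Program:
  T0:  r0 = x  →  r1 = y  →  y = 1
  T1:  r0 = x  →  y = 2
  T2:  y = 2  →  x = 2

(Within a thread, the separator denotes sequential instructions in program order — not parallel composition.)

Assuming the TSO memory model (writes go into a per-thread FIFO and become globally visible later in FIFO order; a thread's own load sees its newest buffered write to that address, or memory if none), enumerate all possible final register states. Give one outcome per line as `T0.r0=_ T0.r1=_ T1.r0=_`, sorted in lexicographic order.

outcome vector order: (T0.r0,T0.r1,T1.r0)
|TSO outcomes| = 6

T0.r0=0 T0.r1=0 T1.r0=0
T0.r0=0 T0.r1=0 T1.r0=2
T0.r0=0 T0.r1=2 T1.r0=0
T0.r0=0 T0.r1=2 T1.r0=2
T0.r0=2 T0.r1=2 T1.r0=0
T0.r0=2 T0.r1=2 T1.r0=2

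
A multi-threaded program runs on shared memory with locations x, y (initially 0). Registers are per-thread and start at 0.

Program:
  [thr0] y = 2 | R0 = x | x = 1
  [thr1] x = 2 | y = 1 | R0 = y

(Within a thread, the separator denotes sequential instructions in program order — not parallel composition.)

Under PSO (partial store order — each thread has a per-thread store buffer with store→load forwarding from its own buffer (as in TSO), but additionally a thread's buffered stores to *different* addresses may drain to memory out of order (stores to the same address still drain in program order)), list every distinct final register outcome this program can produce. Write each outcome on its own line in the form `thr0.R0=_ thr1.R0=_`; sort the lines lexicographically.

outcome vector order: (thr0.R0,thr1.R0)
|PSO outcomes| = 4

thr0.R0=0 thr1.R0=1
thr0.R0=0 thr1.R0=2
thr0.R0=2 thr1.R0=1
thr0.R0=2 thr1.R0=2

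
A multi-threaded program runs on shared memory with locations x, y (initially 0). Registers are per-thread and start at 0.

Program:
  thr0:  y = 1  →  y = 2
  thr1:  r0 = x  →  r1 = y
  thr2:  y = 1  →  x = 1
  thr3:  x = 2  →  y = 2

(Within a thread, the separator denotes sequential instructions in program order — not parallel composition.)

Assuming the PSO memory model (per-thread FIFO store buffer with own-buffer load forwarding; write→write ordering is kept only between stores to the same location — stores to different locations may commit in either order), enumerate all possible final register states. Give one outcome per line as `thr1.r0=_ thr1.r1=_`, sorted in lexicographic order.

thr1.r0=0 thr1.r1=0
thr1.r0=0 thr1.r1=1
thr1.r0=0 thr1.r1=2
thr1.r0=1 thr1.r1=0
thr1.r0=1 thr1.r1=1
thr1.r0=1 thr1.r1=2
thr1.r0=2 thr1.r1=0
thr1.r0=2 thr1.r1=1
thr1.r0=2 thr1.r1=2

outcome vector order: (thr1.r0,thr1.r1)
|PSO outcomes| = 9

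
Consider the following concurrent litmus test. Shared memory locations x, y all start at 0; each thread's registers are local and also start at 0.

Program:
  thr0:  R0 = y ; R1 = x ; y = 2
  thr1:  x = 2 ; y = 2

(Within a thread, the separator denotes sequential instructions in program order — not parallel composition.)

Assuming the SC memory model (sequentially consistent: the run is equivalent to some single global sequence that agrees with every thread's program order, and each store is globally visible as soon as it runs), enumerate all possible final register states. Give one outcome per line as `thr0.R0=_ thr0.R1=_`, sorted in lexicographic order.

thr0.R0=0 thr0.R1=0
thr0.R0=0 thr0.R1=2
thr0.R0=2 thr0.R1=2

outcome vector order: (thr0.R0,thr0.R1)
|SC outcomes| = 3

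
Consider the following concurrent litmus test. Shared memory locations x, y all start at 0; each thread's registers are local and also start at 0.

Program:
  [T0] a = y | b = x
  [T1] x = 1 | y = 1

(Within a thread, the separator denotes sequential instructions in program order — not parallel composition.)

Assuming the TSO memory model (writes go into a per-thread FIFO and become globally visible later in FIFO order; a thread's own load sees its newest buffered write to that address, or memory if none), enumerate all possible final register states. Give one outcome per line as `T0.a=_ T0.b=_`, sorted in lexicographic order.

T0.a=0 T0.b=0
T0.a=0 T0.b=1
T0.a=1 T0.b=1

outcome vector order: (T0.a,T0.b)
|TSO outcomes| = 3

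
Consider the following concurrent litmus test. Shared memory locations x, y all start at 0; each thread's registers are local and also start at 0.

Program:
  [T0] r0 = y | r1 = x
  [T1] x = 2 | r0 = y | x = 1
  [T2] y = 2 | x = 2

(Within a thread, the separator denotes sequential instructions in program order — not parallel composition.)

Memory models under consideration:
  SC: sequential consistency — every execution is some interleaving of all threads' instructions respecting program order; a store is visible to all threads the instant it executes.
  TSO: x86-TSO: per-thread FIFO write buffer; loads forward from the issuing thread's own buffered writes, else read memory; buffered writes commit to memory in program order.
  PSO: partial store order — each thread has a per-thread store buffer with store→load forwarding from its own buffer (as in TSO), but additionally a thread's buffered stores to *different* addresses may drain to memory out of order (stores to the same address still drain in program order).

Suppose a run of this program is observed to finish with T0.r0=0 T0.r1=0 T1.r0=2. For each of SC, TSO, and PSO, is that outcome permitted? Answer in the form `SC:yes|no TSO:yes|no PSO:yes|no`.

SC:yes TSO:yes PSO:yes

outcome vector order: (T0.r0,T0.r1,T1.r0)
[SC] allowed = {000 002 010 012 020 022 202 210 212 220 222}
[TSO] allowed = {000 002 010 012 020 022 200 202 210 212 220 222}
[PSO] allowed = {000 002 010 012 020 022 200 202 210 212 220 222}
target 002 ∈ {SC,TSO,PSO}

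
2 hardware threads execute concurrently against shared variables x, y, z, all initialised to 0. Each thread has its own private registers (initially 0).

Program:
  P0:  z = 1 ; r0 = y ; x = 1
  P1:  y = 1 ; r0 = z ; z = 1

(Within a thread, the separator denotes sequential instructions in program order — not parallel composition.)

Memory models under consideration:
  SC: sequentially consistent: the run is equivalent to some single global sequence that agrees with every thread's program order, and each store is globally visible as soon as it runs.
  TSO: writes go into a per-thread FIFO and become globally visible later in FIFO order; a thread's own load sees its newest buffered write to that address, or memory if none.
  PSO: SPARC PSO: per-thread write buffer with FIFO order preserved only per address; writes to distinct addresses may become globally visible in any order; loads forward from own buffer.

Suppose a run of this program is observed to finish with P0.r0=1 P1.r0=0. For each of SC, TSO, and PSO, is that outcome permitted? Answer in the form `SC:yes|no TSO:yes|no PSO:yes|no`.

SC:yes TSO:yes PSO:yes

outcome vector order: (P0.r0,P1.r0)
SC: 3 outcomes — {01 10 11}
TSO: 4 outcomes — {00 01 10 11}
PSO: 4 outcomes — {00 01 10 11}
target 10 ∈ {SC,TSO,PSO}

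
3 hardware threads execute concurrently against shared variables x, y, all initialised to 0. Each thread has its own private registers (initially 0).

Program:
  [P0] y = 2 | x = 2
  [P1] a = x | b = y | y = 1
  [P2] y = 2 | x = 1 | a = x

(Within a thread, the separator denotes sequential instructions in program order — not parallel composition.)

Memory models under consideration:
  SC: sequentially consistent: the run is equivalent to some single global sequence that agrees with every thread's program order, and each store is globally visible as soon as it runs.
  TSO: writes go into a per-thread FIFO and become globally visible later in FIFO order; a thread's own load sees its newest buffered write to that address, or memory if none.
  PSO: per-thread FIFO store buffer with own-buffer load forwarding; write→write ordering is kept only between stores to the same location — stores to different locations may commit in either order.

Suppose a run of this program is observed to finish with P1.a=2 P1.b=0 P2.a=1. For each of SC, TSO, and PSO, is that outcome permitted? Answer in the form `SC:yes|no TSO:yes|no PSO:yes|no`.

SC:no TSO:no PSO:yes

outcome vector order: (P1.a,P1.b,P2.a)
SC (8): (0,0,1) (0,0,2) (0,2,1) (0,2,2) (1,2,1) (1,2,2) (2,2,1) (2,2,2)
TSO (8): (0,0,1) (0,0,2) (0,2,1) (0,2,2) (1,2,1) (1,2,2) (2,2,1) (2,2,2)
PSO (12): (0,0,1) (0,0,2) (0,2,1) (0,2,2) (1,0,1) (1,0,2) (1,2,1) (1,2,2) (2,0,1) (2,0,2) (2,2,1) (2,2,2)
target (2,0,1) ∈ {PSO}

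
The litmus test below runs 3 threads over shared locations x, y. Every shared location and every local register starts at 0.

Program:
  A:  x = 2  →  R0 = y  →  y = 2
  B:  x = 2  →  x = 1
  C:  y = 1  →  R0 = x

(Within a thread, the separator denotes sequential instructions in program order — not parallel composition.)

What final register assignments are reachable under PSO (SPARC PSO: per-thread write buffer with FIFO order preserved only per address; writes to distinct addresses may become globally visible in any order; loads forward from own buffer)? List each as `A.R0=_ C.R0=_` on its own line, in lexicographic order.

outcome vector order: (A.R0,C.R0)
|PSO outcomes| = 6

A.R0=0 C.R0=0
A.R0=0 C.R0=1
A.R0=0 C.R0=2
A.R0=1 C.R0=0
A.R0=1 C.R0=1
A.R0=1 C.R0=2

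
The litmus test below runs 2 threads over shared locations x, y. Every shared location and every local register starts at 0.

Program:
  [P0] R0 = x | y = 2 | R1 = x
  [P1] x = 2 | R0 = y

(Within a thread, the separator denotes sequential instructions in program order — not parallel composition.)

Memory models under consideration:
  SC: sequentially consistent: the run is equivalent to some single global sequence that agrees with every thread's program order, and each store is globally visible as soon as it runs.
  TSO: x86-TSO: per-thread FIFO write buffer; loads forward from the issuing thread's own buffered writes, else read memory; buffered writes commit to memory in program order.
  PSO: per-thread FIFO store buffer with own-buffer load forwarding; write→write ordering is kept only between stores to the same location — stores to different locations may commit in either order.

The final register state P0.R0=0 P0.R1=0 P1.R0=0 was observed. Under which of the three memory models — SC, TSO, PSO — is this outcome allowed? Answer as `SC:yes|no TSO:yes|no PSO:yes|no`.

SC:no TSO:yes PSO:yes

outcome vector order: (P0.R0,P0.R1,P1.R0)
[SC] allowed = {002; 020; 022; 220; 222}
[TSO] allowed = {000; 002; 020; 022; 220; 222}
[PSO] allowed = {000; 002; 020; 022; 220; 222}
target 000 ∈ {TSO,PSO}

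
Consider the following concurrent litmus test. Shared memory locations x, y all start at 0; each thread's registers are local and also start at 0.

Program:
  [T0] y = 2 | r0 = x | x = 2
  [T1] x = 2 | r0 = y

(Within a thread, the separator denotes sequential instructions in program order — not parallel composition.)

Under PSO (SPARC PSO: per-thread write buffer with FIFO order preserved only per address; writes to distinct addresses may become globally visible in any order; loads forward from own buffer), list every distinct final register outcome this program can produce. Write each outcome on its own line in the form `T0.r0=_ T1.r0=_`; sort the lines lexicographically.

T0.r0=0 T1.r0=0
T0.r0=0 T1.r0=2
T0.r0=2 T1.r0=0
T0.r0=2 T1.r0=2

outcome vector order: (T0.r0,T1.r0)
|PSO outcomes| = 4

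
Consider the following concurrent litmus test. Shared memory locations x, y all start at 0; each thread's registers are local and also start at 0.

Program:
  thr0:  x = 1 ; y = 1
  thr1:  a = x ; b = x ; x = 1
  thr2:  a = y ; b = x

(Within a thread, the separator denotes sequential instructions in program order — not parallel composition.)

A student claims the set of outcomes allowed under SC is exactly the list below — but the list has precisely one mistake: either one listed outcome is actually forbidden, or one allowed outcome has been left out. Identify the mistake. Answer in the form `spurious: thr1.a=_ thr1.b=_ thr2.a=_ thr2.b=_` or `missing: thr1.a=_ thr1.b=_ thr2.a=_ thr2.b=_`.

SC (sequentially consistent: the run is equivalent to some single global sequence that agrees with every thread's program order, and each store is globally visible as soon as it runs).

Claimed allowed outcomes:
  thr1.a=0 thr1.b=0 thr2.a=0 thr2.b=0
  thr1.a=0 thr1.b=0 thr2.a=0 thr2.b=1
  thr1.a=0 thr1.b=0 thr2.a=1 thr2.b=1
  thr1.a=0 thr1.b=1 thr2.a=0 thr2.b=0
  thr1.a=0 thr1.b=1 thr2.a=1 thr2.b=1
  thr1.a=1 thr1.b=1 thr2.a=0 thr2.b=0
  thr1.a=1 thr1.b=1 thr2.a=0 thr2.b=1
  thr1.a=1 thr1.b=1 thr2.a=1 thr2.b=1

missing: thr1.a=0 thr1.b=1 thr2.a=0 thr2.b=1

outcome vector order: (thr1.a,thr1.b,thr2.a,thr2.b)
SC (9): (0,0,0,0) (0,0,0,1) (0,0,1,1) (0,1,0,0) (0,1,0,1) (0,1,1,1) (1,1,0,0) (1,1,0,1) (1,1,1,1)
SC∖claimed = {(0,1,0,1)}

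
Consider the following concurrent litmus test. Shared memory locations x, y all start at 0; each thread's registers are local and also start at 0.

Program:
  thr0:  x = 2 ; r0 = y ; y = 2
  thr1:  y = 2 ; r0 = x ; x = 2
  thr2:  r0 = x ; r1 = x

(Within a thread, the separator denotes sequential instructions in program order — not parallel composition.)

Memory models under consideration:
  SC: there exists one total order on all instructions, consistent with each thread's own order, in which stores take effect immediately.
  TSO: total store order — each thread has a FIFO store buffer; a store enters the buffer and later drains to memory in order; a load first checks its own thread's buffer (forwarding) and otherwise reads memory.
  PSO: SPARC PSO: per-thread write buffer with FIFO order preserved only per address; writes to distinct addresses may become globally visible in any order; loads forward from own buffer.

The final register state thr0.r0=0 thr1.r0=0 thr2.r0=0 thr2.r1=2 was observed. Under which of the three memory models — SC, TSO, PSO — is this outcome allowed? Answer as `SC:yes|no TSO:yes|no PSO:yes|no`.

SC:no TSO:yes PSO:yes

outcome vector order: (thr0.r0,thr1.r0,thr2.r0,thr2.r1)
[SC] allowed = {<0 2 0 0>, <0 2 0 2>, <0 2 2 2>, <2 0 0 0>, <2 0 0 2>, <2 0 2 2>, <2 2 0 0>, <2 2 0 2>, <2 2 2 2>}
[TSO] allowed = {<0 0 0 0>, <0 0 0 2>, <0 0 2 2>, <0 2 0 0>, <0 2 0 2>, <0 2 2 2>, <2 0 0 0>, <2 0 0 2>, <2 0 2 2>, <2 2 0 0>, <2 2 0 2>, <2 2 2 2>}
[PSO] allowed = {<0 0 0 0>, <0 0 0 2>, <0 0 2 2>, <0 2 0 0>, <0 2 0 2>, <0 2 2 2>, <2 0 0 0>, <2 0 0 2>, <2 0 2 2>, <2 2 0 0>, <2 2 0 2>, <2 2 2 2>}
target <0 0 0 2> ∈ {TSO,PSO}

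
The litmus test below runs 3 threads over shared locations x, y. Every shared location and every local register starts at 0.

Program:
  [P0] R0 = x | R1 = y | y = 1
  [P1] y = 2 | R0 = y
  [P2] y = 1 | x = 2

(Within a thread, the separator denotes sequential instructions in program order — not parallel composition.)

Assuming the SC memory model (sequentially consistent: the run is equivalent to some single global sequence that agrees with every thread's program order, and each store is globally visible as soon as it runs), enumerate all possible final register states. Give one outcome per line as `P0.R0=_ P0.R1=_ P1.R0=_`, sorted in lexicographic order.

P0.R0=0 P0.R1=0 P1.R0=1
P0.R0=0 P0.R1=0 P1.R0=2
P0.R0=0 P0.R1=1 P1.R0=1
P0.R0=0 P0.R1=1 P1.R0=2
P0.R0=0 P0.R1=2 P1.R0=1
P0.R0=0 P0.R1=2 P1.R0=2
P0.R0=2 P0.R1=1 P1.R0=1
P0.R0=2 P0.R1=1 P1.R0=2
P0.R0=2 P0.R1=2 P1.R0=1
P0.R0=2 P0.R1=2 P1.R0=2

outcome vector order: (P0.R0,P0.R1,P1.R0)
|SC outcomes| = 10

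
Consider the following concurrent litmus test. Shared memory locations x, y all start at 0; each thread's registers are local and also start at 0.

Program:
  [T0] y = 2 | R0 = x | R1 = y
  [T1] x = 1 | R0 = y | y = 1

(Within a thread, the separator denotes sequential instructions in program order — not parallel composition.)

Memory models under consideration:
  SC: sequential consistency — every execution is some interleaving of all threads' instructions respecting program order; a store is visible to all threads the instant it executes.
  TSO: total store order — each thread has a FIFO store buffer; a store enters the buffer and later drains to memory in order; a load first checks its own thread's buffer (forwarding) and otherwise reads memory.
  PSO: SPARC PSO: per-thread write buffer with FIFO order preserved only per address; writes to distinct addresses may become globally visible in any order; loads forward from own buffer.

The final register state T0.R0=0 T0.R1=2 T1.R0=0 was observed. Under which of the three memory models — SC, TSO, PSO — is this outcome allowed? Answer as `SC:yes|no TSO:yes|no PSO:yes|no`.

SC:no TSO:yes PSO:yes

outcome vector order: (T0.R0,T0.R1,T1.R0)
SC: 6 outcomes — {012, 022, 110, 112, 120, 122}
TSO: 8 outcomes — {010, 012, 020, 022, 110, 112, 120, 122}
PSO: 8 outcomes — {010, 012, 020, 022, 110, 112, 120, 122}
target 020 ∈ {TSO,PSO}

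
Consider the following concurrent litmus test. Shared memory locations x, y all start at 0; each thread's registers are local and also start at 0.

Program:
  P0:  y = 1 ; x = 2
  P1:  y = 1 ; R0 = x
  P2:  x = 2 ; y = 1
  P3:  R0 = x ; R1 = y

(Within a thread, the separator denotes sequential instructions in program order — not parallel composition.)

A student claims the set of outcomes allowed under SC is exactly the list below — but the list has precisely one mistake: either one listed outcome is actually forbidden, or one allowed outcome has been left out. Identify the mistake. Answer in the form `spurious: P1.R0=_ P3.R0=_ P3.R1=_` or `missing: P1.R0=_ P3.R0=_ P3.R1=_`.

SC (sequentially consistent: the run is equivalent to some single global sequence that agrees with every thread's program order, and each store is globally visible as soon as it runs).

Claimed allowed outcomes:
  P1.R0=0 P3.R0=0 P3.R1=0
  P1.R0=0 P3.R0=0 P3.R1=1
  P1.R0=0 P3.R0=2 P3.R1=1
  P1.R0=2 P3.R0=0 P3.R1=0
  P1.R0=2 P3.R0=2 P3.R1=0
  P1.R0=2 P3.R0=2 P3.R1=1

outcome vector order: (P1.R0,P3.R0,P3.R1)
under SC → 000 001 021 200 201 220 221
SC∖claimed = {201}

missing: P1.R0=2 P3.R0=0 P3.R1=1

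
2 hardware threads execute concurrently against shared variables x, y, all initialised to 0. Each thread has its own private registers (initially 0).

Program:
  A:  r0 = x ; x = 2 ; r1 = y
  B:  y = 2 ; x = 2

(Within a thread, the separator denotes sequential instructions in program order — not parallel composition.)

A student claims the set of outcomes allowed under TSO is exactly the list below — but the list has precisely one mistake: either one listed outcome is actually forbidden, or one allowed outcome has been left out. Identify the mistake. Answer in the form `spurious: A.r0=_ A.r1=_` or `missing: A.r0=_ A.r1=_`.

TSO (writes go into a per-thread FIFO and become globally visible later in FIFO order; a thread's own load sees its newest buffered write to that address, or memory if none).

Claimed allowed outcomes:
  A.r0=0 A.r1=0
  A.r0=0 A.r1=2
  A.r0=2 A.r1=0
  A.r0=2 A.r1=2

spurious: A.r0=2 A.r1=0

outcome vector order: (A.r0,A.r1)
[TSO] allowed = {0/0 0/2 2/2}
claimed∖TSO = {2/0}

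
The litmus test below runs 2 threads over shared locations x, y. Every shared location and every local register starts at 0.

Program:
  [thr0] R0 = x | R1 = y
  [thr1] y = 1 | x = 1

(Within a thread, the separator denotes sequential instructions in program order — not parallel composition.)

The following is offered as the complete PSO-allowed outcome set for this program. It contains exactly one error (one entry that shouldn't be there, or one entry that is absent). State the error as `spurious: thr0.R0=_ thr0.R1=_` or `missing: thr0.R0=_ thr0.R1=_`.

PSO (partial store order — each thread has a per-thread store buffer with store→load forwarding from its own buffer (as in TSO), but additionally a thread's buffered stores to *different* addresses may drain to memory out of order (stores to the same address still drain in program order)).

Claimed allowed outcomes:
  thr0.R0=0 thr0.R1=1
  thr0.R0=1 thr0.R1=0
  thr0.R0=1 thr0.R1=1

outcome vector order: (thr0.R0,thr0.R1)
PSO (4): 0/0 0/1 1/0 1/1
PSO∖claimed = {0/0}

missing: thr0.R0=0 thr0.R1=0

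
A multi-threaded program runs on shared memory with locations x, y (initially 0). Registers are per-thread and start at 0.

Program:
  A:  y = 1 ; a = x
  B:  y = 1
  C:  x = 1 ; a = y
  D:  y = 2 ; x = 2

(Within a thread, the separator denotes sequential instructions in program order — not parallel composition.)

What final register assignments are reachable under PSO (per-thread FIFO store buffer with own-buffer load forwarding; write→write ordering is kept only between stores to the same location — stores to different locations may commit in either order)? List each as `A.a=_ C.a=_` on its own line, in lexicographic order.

A.a=0 C.a=0
A.a=0 C.a=1
A.a=0 C.a=2
A.a=1 C.a=0
A.a=1 C.a=1
A.a=1 C.a=2
A.a=2 C.a=0
A.a=2 C.a=1
A.a=2 C.a=2

outcome vector order: (A.a,C.a)
|PSO outcomes| = 9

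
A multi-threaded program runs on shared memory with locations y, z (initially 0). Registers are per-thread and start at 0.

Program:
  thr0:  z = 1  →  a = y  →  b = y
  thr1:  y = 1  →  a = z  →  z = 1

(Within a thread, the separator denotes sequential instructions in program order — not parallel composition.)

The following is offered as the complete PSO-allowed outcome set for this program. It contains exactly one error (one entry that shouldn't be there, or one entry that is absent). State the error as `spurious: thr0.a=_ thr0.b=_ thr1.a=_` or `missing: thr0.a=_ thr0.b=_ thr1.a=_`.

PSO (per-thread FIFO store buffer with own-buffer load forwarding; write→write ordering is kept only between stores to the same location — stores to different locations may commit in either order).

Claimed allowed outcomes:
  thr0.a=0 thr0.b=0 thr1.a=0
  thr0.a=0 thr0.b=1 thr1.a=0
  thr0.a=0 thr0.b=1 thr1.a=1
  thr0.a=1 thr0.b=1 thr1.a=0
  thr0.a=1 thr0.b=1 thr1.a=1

outcome vector order: (thr0.a,thr0.b,thr1.a)
[PSO] allowed = {0/0/0 0/0/1 0/1/0 0/1/1 1/1/0 1/1/1}
PSO∖claimed = {0/0/1}

missing: thr0.a=0 thr0.b=0 thr1.a=1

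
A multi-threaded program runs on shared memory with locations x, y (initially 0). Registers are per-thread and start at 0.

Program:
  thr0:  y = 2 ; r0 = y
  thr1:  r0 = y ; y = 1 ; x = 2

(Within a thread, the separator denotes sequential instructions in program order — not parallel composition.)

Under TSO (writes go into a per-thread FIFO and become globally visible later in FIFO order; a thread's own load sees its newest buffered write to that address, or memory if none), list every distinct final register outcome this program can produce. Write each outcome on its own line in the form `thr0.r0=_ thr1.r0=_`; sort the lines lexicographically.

thr0.r0=1 thr1.r0=0
thr0.r0=1 thr1.r0=2
thr0.r0=2 thr1.r0=0
thr0.r0=2 thr1.r0=2

outcome vector order: (thr0.r0,thr1.r0)
|TSO outcomes| = 4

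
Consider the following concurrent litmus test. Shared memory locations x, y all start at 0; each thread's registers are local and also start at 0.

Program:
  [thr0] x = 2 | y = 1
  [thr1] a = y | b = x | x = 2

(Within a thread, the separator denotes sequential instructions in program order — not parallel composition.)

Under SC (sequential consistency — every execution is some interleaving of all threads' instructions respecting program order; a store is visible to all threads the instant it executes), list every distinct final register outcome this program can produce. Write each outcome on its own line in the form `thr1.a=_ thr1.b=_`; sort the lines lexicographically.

outcome vector order: (thr1.a,thr1.b)
|SC outcomes| = 3

thr1.a=0 thr1.b=0
thr1.a=0 thr1.b=2
thr1.a=1 thr1.b=2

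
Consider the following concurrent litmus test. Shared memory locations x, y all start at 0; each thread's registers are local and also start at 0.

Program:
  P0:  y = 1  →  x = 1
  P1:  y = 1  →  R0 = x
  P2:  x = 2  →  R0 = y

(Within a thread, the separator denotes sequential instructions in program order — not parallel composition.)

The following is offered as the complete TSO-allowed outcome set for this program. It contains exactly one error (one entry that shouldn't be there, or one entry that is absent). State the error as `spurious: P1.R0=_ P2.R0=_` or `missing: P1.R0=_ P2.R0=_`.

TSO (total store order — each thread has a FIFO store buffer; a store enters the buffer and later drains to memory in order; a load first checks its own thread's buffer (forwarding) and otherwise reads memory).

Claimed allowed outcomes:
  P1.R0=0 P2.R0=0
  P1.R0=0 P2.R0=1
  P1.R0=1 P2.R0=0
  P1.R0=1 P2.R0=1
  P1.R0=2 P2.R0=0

outcome vector order: (P1.R0,P2.R0)
TSO: 6 outcomes — {(0,0) (0,1) (1,0) (1,1) (2,0) (2,1)}
TSO∖claimed = {(2,1)}

missing: P1.R0=2 P2.R0=1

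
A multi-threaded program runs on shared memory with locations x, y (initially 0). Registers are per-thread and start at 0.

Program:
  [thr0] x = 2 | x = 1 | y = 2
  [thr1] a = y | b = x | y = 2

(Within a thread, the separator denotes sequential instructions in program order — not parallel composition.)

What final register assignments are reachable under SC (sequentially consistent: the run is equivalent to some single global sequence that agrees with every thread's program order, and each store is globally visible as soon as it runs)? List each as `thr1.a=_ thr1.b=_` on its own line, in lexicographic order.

thr1.a=0 thr1.b=0
thr1.a=0 thr1.b=1
thr1.a=0 thr1.b=2
thr1.a=2 thr1.b=1

outcome vector order: (thr1.a,thr1.b)
|SC outcomes| = 4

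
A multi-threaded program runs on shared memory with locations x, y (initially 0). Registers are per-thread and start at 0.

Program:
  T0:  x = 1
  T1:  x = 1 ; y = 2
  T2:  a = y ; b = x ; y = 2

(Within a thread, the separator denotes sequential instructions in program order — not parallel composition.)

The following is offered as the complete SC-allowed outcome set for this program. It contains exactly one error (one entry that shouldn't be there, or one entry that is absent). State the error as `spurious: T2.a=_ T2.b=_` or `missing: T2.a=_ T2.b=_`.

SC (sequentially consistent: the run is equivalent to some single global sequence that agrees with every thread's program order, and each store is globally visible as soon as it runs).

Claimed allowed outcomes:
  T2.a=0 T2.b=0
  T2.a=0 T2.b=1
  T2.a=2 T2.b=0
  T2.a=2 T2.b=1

outcome vector order: (T2.a,T2.b)
SC: 3 outcomes — {<0 0>; <0 1>; <2 1>}
claimed∖SC = {<2 0>}

spurious: T2.a=2 T2.b=0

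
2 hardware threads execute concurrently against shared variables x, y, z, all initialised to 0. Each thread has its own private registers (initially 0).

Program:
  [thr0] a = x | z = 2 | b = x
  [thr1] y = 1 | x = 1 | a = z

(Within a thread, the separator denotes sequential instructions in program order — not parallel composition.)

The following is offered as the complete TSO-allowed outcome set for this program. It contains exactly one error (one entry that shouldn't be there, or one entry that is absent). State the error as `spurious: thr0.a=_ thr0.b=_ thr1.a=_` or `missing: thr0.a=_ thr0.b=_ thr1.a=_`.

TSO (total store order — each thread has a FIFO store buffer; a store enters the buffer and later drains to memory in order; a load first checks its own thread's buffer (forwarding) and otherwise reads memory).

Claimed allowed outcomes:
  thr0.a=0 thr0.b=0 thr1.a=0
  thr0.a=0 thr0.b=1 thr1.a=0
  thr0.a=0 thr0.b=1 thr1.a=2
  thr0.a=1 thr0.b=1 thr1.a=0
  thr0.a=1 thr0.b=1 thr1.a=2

outcome vector order: (thr0.a,thr0.b,thr1.a)
under TSO → (0,0,0) (0,0,2) (0,1,0) (0,1,2) (1,1,0) (1,1,2)
TSO∖claimed = {(0,0,2)}

missing: thr0.a=0 thr0.b=0 thr1.a=2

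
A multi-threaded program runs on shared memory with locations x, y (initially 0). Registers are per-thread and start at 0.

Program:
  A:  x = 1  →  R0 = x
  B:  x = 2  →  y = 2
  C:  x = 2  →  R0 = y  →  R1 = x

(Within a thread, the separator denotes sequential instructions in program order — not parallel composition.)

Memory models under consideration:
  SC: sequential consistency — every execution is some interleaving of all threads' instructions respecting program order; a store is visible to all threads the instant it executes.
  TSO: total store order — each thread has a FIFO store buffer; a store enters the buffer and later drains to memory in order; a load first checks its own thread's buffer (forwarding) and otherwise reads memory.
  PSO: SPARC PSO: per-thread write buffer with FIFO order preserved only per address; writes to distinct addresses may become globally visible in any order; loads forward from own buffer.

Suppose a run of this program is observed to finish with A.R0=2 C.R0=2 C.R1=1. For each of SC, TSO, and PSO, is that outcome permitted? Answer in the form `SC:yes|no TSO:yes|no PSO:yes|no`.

outcome vector order: (A.R0,C.R0,C.R1)
[SC] allowed = {101; 102; 121; 122; 201; 202; 222}
[TSO] allowed = {101; 102; 121; 122; 201; 202; 222}
[PSO] allowed = {101; 102; 121; 122; 201; 202; 221; 222}
target 221 ∈ {PSO}

SC:no TSO:no PSO:yes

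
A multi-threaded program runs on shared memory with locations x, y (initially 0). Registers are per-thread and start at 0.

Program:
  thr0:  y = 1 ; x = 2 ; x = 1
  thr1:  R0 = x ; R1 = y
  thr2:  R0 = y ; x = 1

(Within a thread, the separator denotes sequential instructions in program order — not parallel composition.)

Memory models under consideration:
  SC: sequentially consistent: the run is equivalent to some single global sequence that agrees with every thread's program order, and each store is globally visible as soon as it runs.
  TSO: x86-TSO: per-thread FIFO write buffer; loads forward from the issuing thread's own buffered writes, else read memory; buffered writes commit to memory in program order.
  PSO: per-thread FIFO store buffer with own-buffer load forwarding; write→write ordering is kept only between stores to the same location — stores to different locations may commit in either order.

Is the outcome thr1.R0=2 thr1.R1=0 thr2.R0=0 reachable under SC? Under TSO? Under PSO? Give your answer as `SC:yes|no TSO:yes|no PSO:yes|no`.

outcome vector order: (thr1.R0,thr1.R1,thr2.R0)
[SC] allowed = {<0 0 0>; <0 0 1>; <0 1 0>; <0 1 1>; <1 0 0>; <1 1 0>; <1 1 1>; <2 1 0>; <2 1 1>}
[TSO] allowed = {<0 0 0>; <0 0 1>; <0 1 0>; <0 1 1>; <1 0 0>; <1 1 0>; <1 1 1>; <2 1 0>; <2 1 1>}
[PSO] allowed = {<0 0 0>; <0 0 1>; <0 1 0>; <0 1 1>; <1 0 0>; <1 0 1>; <1 1 0>; <1 1 1>; <2 0 0>; <2 0 1>; <2 1 0>; <2 1 1>}
target <2 0 0> ∈ {PSO}

SC:no TSO:no PSO:yes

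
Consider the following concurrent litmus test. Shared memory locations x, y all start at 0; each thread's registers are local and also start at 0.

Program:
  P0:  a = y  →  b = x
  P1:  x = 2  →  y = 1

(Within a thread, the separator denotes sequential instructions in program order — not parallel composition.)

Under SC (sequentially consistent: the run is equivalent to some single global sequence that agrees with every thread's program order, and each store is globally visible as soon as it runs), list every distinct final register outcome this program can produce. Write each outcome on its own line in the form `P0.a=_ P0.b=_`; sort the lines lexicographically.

outcome vector order: (P0.a,P0.b)
|SC outcomes| = 3

P0.a=0 P0.b=0
P0.a=0 P0.b=2
P0.a=1 P0.b=2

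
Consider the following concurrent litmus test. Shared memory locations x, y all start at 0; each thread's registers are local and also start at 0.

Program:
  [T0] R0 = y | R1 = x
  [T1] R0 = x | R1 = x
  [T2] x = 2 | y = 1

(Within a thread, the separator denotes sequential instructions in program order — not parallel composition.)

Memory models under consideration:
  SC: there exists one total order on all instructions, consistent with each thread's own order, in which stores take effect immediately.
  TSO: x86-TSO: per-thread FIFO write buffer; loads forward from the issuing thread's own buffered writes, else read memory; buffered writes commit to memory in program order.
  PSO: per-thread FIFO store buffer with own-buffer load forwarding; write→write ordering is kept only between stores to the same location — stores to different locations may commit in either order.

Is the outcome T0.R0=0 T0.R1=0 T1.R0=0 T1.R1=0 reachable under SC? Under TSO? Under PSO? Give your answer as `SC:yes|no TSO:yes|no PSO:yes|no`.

SC:yes TSO:yes PSO:yes

outcome vector order: (T0.R0,T0.R1,T1.R0,T1.R1)
under SC → 0000 0002 0022 0200 0202 0222 1200 1202 1222
under TSO → 0000 0002 0022 0200 0202 0222 1200 1202 1222
under PSO → 0000 0002 0022 0200 0202 0222 1000 1002 1022 1200 1202 1222
target 0000 ∈ {SC,TSO,PSO}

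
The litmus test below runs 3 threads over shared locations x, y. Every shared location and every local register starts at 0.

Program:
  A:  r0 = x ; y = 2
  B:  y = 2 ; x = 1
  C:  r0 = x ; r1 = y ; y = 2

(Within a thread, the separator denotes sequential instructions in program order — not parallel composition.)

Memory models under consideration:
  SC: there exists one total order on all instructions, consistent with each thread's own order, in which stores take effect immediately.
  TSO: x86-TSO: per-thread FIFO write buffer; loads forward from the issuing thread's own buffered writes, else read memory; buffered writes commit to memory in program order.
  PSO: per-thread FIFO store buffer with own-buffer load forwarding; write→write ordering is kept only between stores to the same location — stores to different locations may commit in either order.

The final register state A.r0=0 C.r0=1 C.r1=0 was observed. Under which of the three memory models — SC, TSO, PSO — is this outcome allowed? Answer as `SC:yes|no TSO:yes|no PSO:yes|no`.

SC:no TSO:no PSO:yes

outcome vector order: (A.r0,C.r0,C.r1)
[SC] allowed = {(0,0,0); (0,0,2); (0,1,2); (1,0,0); (1,0,2); (1,1,2)}
[TSO] allowed = {(0,0,0); (0,0,2); (0,1,2); (1,0,0); (1,0,2); (1,1,2)}
[PSO] allowed = {(0,0,0); (0,0,2); (0,1,0); (0,1,2); (1,0,0); (1,0,2); (1,1,0); (1,1,2)}
target (0,1,0) ∈ {PSO}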